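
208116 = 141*1476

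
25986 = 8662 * 3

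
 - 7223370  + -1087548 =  - 8310918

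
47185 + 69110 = 116295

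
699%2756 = 699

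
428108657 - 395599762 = 32508895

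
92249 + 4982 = 97231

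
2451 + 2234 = 4685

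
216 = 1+215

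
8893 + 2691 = 11584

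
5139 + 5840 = 10979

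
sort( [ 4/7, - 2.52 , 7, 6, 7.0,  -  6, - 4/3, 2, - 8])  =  [ - 8,-6,-2.52,-4/3,4/7,2,6, 7,7.0]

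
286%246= 40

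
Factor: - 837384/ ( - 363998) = 2^2*3^1*37^1*193^( - 1)= 444/193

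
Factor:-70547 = -19^1*47^1*79^1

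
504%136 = 96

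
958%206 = 134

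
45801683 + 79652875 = 125454558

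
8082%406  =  368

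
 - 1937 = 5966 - 7903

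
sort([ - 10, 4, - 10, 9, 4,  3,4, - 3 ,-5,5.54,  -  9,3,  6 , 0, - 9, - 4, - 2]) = [ - 10, - 10, - 9,-9, - 5, - 4,-3, - 2  ,  0,  3,3, 4 , 4, 4,  5.54, 6 , 9]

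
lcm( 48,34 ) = 816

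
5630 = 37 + 5593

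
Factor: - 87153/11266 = -2^(  -  1) * 3^1*11^1*19^1 * 43^(- 1)*131^( - 1) * 139^1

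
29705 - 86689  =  -56984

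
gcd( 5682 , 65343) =2841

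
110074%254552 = 110074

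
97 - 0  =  97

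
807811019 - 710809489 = 97001530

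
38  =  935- 897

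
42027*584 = 24543768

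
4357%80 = 37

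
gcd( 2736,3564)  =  36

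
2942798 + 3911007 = 6853805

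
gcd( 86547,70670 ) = 1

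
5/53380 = 1/10676  =  0.00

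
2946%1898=1048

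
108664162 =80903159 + 27761003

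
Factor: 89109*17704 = 1577585736  =  2^3*3^2*2213^1*9901^1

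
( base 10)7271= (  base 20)I3B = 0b1110001100111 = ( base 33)6MB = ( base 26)AJH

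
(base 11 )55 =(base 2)111100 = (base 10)60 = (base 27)26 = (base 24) 2c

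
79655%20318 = 18701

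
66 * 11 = 726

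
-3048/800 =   -  381/100 = -  3.81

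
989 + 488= 1477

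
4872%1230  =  1182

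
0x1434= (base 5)131142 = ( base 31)5BQ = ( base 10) 5172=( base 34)4G4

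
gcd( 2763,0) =2763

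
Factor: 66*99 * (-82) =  - 2^2 * 3^3*11^2*41^1  =  -535788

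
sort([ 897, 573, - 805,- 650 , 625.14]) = [ - 805,- 650,573,625.14, 897] 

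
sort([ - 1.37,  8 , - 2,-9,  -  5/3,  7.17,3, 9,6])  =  [ - 9,-2, - 5/3,  -  1.37,3, 6 , 7.17, 8, 9 ] 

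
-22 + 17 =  - 5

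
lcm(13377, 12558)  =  615342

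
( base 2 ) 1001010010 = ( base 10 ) 594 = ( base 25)NJ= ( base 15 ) 299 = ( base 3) 211000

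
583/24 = 24  +  7/24= 24.29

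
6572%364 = 20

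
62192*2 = 124384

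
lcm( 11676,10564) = 221844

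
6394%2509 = 1376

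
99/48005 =99/48005 = 0.00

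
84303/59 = 84303/59=1428.86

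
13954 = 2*6977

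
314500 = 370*850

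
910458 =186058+724400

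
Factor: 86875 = 5^4*139^1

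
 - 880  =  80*(-11)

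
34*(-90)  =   - 3060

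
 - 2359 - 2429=- 4788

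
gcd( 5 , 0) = 5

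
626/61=10  +  16/61 = 10.26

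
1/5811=1/5811  =  0.00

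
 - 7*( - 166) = 1162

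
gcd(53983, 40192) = 1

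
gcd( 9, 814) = 1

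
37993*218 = 8282474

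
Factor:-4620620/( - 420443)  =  2^2*5^1*433^( - 1)*971^(-1) * 231031^1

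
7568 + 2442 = 10010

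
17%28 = 17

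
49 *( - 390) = - 19110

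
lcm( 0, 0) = 0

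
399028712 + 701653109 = 1100681821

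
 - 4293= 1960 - 6253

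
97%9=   7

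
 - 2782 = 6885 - 9667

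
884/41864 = 221/10466 =0.02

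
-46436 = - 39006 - 7430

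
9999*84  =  839916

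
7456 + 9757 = 17213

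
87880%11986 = 3978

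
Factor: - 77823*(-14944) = 1162986912  =  2^5*3^2*467^1*8647^1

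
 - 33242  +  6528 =-26714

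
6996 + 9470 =16466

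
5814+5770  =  11584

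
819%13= 0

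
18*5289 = 95202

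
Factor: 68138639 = 823^1*82793^1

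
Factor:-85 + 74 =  - 11= -11^1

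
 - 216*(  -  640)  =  138240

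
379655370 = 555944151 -176288781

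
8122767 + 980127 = 9102894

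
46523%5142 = 245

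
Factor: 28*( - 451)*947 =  -11958716 =- 2^2*7^1*11^1*41^1*947^1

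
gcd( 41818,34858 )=58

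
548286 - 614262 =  - 65976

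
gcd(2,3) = 1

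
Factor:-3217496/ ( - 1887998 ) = 1608748/943999 = 2^2 * 7^(-1)* 523^1 * 769^1 * 134857^ ( - 1)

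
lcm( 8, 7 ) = 56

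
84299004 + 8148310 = 92447314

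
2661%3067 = 2661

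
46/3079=46/3079 = 0.01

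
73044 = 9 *8116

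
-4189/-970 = 4 + 309/970 = 4.32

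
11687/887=11687/887=13.18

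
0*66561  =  0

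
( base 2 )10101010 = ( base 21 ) 82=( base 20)8a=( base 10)170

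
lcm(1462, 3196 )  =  137428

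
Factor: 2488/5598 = 4/9 = 2^2*3^( - 2 ) 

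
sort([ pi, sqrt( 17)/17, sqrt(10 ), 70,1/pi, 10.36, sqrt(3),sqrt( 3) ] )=[ sqrt(17) /17, 1/pi, sqrt( 3), sqrt(3), pi,sqrt( 10) , 10.36,70]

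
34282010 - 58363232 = - 24081222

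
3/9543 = 1/3181 = 0.00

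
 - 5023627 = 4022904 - 9046531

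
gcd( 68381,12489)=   1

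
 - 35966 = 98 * ( - 367) 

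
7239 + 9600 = 16839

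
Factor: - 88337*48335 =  - 5^1 * 7^1*1381^1*88337^1  =  - 4269768895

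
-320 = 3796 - 4116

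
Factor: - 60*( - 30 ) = 1800 = 2^3*3^2*  5^2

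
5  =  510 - 505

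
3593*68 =244324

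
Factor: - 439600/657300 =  - 628/939=- 2^2*3^( - 1)*157^1 *313^( -1)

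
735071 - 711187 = 23884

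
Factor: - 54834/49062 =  - 19/17 = - 17^(  -  1 )*19^1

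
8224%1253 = 706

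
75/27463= 75/27463 =0.00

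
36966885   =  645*57313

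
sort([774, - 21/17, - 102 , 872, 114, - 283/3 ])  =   [  -  102, - 283/3, - 21/17,114, 774, 872]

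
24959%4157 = 17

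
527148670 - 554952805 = -27804135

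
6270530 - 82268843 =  - 75998313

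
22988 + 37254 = 60242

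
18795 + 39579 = 58374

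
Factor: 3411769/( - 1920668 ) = -2^( - 2)*53^1*64373^1* 480167^(  -  1 )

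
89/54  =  1 + 35/54 = 1.65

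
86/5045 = 86/5045 = 0.02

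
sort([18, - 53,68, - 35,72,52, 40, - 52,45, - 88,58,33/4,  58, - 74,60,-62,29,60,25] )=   [ - 88, - 74, - 62, - 53, - 52,-35 , 33/4,18,25, 29, 40,45,52,  58,58,60,60, 68,72 ]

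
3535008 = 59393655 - 55858647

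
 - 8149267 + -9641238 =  - 17790505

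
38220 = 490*78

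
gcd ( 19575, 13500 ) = 675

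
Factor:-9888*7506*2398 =  -  2^7*3^4*11^1*103^1*109^1*139^1=- 177977948544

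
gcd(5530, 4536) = 14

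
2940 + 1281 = 4221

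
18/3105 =2/345 = 0.01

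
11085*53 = 587505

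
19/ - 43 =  - 19/43 = - 0.44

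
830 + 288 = 1118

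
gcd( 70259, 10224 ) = 1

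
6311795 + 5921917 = 12233712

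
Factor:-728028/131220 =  - 3^ ( - 3 ) * 5^( - 1)*7^1*107^1 = - 749/135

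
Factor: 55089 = 3^2*6121^1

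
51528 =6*8588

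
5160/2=2580=2580.00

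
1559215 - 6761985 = - 5202770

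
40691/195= 208 + 131/195  =  208.67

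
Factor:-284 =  - 2^2*71^1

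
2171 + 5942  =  8113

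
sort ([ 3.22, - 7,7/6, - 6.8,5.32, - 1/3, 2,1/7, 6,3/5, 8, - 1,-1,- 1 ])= [ - 7,- 6.8, - 1, - 1,-1, - 1/3,1/7,3/5, 7/6,2, 3.22,5.32,6,8 ]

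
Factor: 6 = 2^1*3^1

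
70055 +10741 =80796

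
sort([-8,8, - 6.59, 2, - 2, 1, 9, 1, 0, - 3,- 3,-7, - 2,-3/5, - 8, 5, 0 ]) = [ - 8, - 8,-7, - 6.59, - 3, - 3,-2, - 2, - 3/5, 0,0,1,  1, 2, 5,  8,9]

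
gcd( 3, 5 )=1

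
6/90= 1/15 = 0.07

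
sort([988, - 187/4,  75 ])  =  [ - 187/4, 75, 988]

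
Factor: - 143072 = - 2^5*17^1*263^1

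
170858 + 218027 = 388885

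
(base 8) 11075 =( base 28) 5QL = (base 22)9e5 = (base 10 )4669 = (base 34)41B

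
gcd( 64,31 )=1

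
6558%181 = 42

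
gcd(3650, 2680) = 10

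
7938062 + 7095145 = 15033207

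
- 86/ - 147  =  86/147  =  0.59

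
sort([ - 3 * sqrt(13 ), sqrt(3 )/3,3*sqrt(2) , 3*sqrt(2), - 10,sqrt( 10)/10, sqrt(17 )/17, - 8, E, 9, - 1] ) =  [ - 3*sqrt( 13 ), - 10, - 8,-1 , sqrt(17 )/17, sqrt(10)/10,sqrt(3 )/3,E,3 * sqrt(2),3*sqrt( 2) , 9]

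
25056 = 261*96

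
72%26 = 20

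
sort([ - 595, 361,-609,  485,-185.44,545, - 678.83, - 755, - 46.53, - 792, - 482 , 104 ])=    [ -792, - 755, - 678.83,-609, - 595,-482, - 185.44, - 46.53,104,  361 , 485, 545]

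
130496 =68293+62203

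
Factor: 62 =2^1*31^1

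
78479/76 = 1032 + 47/76 = 1032.62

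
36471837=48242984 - 11771147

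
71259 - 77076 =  - 5817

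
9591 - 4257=5334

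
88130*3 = 264390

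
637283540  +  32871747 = 670155287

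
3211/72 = 44 + 43/72 = 44.60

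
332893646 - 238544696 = 94348950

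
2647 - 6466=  - 3819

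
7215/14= 515 +5/14  =  515.36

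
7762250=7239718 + 522532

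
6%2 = 0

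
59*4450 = 262550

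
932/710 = 466/355 = 1.31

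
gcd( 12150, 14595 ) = 15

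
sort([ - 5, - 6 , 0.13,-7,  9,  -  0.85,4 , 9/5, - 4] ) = [-7, - 6, - 5,-4,-0.85, 0.13, 9/5,  4,9 ]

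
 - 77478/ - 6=12913 +0/1 = 12913.00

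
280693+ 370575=651268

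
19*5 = 95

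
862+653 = 1515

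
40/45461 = 40/45461   =  0.00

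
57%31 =26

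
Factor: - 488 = - 2^3*61^1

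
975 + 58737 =59712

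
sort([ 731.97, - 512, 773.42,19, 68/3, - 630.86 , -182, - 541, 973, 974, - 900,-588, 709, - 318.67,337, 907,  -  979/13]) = [ - 900, - 630.86, - 588, - 541,-512, - 318.67, - 182, - 979/13  ,  19,68/3,337, 709,731.97,773.42, 907,973 , 974]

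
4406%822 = 296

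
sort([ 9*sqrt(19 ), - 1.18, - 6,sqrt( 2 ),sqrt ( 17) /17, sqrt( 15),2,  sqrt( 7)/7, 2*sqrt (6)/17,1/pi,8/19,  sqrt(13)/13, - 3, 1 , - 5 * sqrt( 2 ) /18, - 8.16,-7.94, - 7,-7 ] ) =[ - 8.16,-7.94, - 7,  -  7,-6 , - 3, - 1.18,  -  5*sqrt(2) /18,sqrt( 17 ) /17,sqrt (13 ) /13, 2*sqrt( 6 ) /17,1/pi,sqrt( 7)/7,8/19,1, sqrt( 2 ) , 2,sqrt( 15 ),9*sqrt( 19)]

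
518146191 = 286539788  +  231606403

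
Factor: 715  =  5^1*11^1 * 13^1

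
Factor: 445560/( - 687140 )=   -  2^1*3^1*17^(  -  1)*43^( - 1)*79^1 =- 474/731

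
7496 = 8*937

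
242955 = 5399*45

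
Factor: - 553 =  - 7^1 * 79^1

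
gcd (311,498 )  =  1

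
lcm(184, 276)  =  552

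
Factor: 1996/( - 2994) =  - 2^1 * 3^( - 1)=- 2/3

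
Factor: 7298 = 2^1*41^1*89^1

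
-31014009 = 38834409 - 69848418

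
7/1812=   7/1812 = 0.00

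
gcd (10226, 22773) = 1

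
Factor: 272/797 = 2^4*17^1*797^ ( - 1) 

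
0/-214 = 0/1 = - 0.00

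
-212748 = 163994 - 376742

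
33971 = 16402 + 17569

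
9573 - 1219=8354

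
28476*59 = 1680084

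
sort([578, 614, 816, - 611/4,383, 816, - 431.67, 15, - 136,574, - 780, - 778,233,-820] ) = [-820, - 780, -778,  -  431.67, - 611/4, - 136, 15,233, 383,574, 578, 614,816,816]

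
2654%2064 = 590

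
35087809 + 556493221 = 591581030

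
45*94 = 4230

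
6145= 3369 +2776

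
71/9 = 7 + 8/9=7.89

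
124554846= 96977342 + 27577504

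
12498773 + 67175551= 79674324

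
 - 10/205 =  - 2/41  =  - 0.05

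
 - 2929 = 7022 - 9951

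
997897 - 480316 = 517581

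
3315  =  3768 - 453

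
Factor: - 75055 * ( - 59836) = 2^2*5^1 * 7^1*17^1*883^1 * 2137^1= 4490990980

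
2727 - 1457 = 1270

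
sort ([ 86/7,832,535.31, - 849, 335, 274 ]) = [ - 849,86/7,274, 335,535.31, 832]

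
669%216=21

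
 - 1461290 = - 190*7691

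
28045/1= 28045 = 28045.00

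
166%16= 6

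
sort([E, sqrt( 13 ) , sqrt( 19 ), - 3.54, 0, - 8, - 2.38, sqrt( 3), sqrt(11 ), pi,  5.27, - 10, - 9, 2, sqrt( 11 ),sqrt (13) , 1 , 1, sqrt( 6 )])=[ - 10,  -  9, - 8, - 3.54, - 2.38, 0, 1, 1, sqrt( 3),2, sqrt( 6),E, pi,sqrt( 11), sqrt( 11),sqrt( 13), sqrt(13 )  ,  sqrt( 19), 5.27 ] 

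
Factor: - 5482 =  - 2^1*2741^1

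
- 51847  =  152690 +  - 204537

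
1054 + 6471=7525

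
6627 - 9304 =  - 2677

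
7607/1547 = 4 + 1419/1547 = 4.92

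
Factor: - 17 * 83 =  - 17^1*83^1  =  -1411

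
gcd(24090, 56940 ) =2190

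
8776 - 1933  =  6843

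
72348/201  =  359+63/67=359.94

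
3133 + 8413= 11546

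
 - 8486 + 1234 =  - 7252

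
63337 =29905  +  33432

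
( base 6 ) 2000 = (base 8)660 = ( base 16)1B0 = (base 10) 432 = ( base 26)GG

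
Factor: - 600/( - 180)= 10/3 = 2^1*3^( - 1 )*5^1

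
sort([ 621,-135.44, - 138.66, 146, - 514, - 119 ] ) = [ - 514, - 138.66, - 135.44, - 119,  146,621]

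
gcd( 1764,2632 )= 28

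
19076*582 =11102232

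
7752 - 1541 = 6211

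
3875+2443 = 6318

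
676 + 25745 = 26421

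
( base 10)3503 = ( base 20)8F3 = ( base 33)375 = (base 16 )daf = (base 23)6e7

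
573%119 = 97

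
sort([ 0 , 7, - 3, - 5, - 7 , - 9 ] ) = [ - 9, - 7,-5,  -  3,0, 7 ] 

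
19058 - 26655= - 7597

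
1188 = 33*36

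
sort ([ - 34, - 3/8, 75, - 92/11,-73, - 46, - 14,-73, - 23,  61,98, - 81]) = [ - 81, - 73,-73,-46, - 34, - 23, - 14,- 92/11, - 3/8,61, 75,98]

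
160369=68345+92024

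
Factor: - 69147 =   -  3^3*13^1*197^1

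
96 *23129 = 2220384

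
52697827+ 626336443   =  679034270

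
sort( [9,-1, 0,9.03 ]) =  [ - 1,0, 9,9.03]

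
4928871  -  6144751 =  - 1215880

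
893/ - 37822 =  - 1 + 36929/37822 = - 0.02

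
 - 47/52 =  - 1 + 5/52 = -  0.90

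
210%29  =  7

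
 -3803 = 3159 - 6962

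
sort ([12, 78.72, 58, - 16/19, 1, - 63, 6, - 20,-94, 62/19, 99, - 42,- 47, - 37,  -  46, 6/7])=[  -  94, - 63, - 47, - 46, - 42, - 37, - 20, - 16/19, 6/7,1,62/19, 6,12, 58,  78.72, 99 ] 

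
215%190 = 25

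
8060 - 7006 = 1054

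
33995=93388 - 59393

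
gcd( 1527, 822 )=3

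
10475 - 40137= -29662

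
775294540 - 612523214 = 162771326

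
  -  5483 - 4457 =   -  9940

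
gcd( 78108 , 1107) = 3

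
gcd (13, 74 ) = 1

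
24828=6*4138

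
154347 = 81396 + 72951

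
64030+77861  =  141891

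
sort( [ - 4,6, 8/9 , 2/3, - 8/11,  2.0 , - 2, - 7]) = [ - 7, - 4, - 2, - 8/11,2/3,8/9,2.0,6 ] 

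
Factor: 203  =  7^1*29^1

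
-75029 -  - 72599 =  -  2430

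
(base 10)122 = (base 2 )1111010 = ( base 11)101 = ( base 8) 172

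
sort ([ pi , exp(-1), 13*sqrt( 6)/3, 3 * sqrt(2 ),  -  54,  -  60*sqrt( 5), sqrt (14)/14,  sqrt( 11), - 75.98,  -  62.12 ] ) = [ - 60*sqrt( 5), - 75.98,-62.12, - 54, sqrt( 14)/14 , exp(  -  1 ), pi,sqrt(11),3*sqrt( 2), 13*sqrt( 6)/3 ]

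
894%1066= 894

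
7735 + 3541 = 11276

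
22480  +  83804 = 106284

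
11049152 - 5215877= 5833275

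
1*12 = 12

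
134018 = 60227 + 73791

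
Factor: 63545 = 5^1*71^1 * 179^1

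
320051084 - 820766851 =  - 500715767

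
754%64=50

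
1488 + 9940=11428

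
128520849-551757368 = - 423236519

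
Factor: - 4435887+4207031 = -2^3 * 28607^1 = -228856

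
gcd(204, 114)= 6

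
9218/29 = 317  +  25/29= 317.86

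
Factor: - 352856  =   - 2^3 *7^1*6301^1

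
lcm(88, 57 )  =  5016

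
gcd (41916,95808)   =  5988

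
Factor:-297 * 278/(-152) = 41283/76 = 2^( -2 )* 3^3*11^1 * 19^( - 1) * 139^1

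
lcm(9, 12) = 36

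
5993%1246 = 1009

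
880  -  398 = 482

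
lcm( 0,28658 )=0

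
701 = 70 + 631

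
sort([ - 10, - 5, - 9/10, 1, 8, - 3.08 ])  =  [-10,  -  5,- 3.08, - 9/10, 1 , 8 ]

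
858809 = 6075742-5216933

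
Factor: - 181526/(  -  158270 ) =281/245 = 5^(  -  1)*7^( - 2) * 281^1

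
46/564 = 23/282  =  0.08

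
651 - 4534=-3883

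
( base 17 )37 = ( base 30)1s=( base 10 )58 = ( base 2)111010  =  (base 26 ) 26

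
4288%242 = 174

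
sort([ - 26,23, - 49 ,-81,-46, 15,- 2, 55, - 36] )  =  [- 81,-49, - 46, - 36 , - 26, - 2, 15, 23,55]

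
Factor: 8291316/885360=690943/73780 = 2^( - 2 ) *5^( - 1 )*7^(  -  1 )*11^1*17^( - 1)*23^1*31^( -1 )* 2731^1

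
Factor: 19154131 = 19154131^1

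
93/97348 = 93/97348 =0.00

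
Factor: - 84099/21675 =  - 5^(  -  2 )*97^1 = - 97/25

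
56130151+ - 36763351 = 19366800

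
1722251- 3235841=  -  1513590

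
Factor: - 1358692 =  - 2^2*339673^1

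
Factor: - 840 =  - 2^3*3^1*5^1*7^1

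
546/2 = 273 = 273.00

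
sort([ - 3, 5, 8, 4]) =[ - 3,4,  5,8]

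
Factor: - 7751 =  - 23^1*337^1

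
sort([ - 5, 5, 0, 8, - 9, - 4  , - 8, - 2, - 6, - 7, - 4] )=[ - 9, - 8,-7, - 6, - 5, - 4, - 4, - 2 , 0, 5, 8] 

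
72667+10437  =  83104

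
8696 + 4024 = 12720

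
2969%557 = 184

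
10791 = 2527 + 8264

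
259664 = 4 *64916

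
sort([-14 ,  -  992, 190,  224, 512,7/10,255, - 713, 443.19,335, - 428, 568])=[-992 , - 713,-428, - 14,  7/10, 190,224,255,335, 443.19,512, 568] 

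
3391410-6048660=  - 2657250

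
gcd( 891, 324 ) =81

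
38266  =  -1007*( - 38 )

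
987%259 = 210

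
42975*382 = 16416450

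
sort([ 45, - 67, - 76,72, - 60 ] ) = [-76, - 67,  -  60,45,72] 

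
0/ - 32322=0/1 = -  0.00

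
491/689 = 491/689 = 0.71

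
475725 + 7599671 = 8075396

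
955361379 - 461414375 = 493947004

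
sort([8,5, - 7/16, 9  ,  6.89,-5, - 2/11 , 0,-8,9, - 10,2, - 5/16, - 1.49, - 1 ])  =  [-10,-8,-5, - 1.49,- 1,-7/16  , - 5/16, - 2/11,0, 2 , 5, 6.89,8, 9,9]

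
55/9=55/9= 6.11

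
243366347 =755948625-512582278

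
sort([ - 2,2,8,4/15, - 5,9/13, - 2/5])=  [ - 5, - 2, - 2/5,4/15,9/13,  2, 8]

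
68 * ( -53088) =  - 3609984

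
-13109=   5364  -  18473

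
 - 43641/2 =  - 43641/2 =- 21820.50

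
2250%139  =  26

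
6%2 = 0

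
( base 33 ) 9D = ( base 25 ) CA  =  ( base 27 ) bd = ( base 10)310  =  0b100110110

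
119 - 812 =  - 693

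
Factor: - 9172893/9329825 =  - 3^1 * 5^( - 2)*373193^( - 1)*3057631^1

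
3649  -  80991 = - 77342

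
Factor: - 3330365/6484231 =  - 5^1*13^(-1 )*498787^(  -  1) *666073^1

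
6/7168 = 3/3584 = 0.00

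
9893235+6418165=16311400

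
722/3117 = 722/3117 = 0.23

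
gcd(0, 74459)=74459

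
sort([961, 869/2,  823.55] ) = [869/2,823.55,961]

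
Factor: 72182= 2^1 * 11^1*17^1 * 193^1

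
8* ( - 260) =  - 2080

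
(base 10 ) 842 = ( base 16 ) 34a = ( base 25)18h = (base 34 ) OQ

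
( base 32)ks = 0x29C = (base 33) K8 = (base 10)668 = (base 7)1643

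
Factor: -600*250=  - 150000=- 2^4*3^1*5^5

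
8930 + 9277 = 18207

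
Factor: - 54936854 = - 2^1* 7^1*863^1 * 4547^1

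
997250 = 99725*10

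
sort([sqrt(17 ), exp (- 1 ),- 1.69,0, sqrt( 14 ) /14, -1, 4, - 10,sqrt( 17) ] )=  [ - 10, - 1.69, - 1,0,sqrt( 14 )/14,exp( - 1)  ,  4, sqrt (17), sqrt( 17 )]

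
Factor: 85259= 85259^1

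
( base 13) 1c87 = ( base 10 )4336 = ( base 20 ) agg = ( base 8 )10360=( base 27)5PG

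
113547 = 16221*7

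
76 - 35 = 41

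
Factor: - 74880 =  - 2^7 *3^2* 5^1*13^1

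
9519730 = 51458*185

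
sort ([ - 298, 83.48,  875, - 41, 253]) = [- 298, - 41, 83.48,253, 875]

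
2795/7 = 2795/7 = 399.29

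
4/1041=4/1041 = 0.00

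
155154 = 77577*2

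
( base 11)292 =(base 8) 527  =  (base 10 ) 343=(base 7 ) 1000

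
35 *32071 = 1122485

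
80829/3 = 26943 =26943.00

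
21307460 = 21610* 986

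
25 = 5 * 5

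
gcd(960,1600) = 320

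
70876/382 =185 + 103/191 = 185.54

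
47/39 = 1 +8/39= 1.21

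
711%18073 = 711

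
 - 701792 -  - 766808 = 65016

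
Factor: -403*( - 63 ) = 3^2 * 7^1 * 13^1 * 31^1 = 25389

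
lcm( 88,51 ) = 4488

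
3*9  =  27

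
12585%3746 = 1347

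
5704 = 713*8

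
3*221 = 663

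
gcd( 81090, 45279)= 9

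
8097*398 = 3222606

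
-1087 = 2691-3778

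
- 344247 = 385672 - 729919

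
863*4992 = 4308096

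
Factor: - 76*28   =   - 2128 = - 2^4*7^1*19^1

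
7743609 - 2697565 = 5046044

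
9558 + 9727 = 19285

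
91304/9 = 10144+8/9 = 10144.89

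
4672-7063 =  - 2391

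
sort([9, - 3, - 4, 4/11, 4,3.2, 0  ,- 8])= [ - 8,-4, - 3,0, 4/11, 3.2, 4, 9]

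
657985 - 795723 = - 137738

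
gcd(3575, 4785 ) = 55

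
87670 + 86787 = 174457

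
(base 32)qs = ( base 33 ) q2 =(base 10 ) 860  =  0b1101011100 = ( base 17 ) 2ga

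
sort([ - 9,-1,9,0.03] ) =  [ - 9 ,  -  1,  0.03,9] 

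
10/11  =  10/11 = 0.91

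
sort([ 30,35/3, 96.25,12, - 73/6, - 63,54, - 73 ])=[ - 73, - 63, - 73/6,35/3,12,30,54,96.25] 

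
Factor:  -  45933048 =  - 2^3*3^3*7^1*17^1* 1787^1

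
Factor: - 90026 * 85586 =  - 2^2*42793^1 * 45013^1 = - 7704965236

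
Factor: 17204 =2^2*11^1 * 17^1*23^1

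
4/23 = 4/23 = 0.17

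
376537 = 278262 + 98275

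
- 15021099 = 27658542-42679641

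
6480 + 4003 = 10483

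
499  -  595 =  - 96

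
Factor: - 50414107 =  - 163^1*309289^1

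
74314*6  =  445884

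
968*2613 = 2529384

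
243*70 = 17010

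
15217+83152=98369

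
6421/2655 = 2+1111/2655= 2.42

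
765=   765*1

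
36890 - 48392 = -11502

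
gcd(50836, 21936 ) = 4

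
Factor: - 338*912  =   -2^5*3^1  *  13^2*19^1 = - 308256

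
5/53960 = 1/10792 = 0.00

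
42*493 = 20706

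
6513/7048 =6513/7048 =0.92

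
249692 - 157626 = 92066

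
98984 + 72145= 171129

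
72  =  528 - 456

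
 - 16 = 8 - 24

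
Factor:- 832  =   - 2^6*13^1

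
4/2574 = 2/1287 =0.00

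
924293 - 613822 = 310471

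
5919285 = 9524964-3605679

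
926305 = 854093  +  72212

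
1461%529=403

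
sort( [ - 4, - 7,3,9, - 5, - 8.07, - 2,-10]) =[ - 10,-8.07,-7,  -  5 ,-4,-2, 3,  9]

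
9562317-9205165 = 357152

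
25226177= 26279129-1052952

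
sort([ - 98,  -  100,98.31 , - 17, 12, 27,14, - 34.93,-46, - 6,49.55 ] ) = [ - 100,-98, - 46, - 34.93, - 17, - 6, 12,14,27,49.55,  98.31 ] 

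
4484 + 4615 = 9099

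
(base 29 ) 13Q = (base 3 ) 1022100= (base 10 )954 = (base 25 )1D4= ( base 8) 1672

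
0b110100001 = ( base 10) 417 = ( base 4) 12201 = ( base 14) 21b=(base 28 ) EP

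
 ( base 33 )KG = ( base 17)25d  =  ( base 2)1010100100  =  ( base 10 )676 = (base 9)831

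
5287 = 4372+915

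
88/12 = 7 + 1/3 = 7.33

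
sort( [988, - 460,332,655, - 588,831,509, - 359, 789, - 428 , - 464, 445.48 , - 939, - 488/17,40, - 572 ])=[-939, - 588, - 572 , - 464 ,- 460, - 428, - 359, - 488/17,40,332,445.48,509,655, 789 , 831,988]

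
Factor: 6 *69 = 414  =  2^1*3^2*23^1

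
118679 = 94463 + 24216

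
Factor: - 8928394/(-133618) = 331^1*13487^1*66809^( - 1 ) = 4464197/66809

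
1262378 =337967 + 924411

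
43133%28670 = 14463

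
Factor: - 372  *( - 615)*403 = 2^2 * 3^2*5^1*13^1*31^2*41^1 = 92198340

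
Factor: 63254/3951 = 2^1*3^( - 2)*439^( - 1)*31627^1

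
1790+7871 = 9661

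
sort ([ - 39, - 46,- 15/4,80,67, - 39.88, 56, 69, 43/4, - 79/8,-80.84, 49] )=[ - 80.84 , - 46,-39.88, - 39, - 79/8,- 15/4,43/4,49 , 56, 67, 69,80 ] 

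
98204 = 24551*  4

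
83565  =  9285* 9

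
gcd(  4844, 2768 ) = 692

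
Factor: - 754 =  - 2^1*13^1 * 29^1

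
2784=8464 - 5680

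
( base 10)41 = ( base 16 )29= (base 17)27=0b101001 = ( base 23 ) 1I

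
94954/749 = 94954/749 =126.77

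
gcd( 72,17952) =24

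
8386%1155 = 301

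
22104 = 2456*9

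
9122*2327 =21226894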